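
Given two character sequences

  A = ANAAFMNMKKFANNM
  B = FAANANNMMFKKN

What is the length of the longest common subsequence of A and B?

8

One common subsequence of length 8: A at A[1]=B[3], N at A[2]=B[4], A at A[3]=B[5], M at A[6]=B[8], M at A[8]=B[9], K at A[9]=B[11], K at A[10]=B[12], N at A[14]=B[13], and the DP table's final entry dp[15][13] is also 8, so no common subsequence is longer.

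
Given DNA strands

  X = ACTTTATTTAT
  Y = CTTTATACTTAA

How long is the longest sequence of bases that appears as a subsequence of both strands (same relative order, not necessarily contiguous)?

9

Match C at X[2]=Y[1] → T at X[3]=Y[2] → T at X[4]=Y[3] → T at X[5]=Y[4] → A at X[6]=Y[5] → T at X[7]=Y[6] → T at X[8]=Y[9] → T at X[9]=Y[10] → A at X[10]=Y[12] — 9 bases in the same relative order in both. The LCS DP gives dp[11][12] = 9, so this is optimal.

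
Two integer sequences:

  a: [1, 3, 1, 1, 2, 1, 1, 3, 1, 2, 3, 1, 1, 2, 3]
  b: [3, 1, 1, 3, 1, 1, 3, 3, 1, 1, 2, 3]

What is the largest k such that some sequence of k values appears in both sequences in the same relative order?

Match 3 (a #2, b #1), 1 (a #3, b #2), 1 (a #4, b #3), 1 (a #6, b #5), 1 (a #7, b #6), 3 (a #8, b #7), 3 (a #11, b #8), 1 (a #12, b #9), 1 (a #13, b #10), 2 (a #14, b #11), 3 (a #15, b #12) — 11 values in the same relative order in both. dp[15][12] = 11 confirms this is the maximum.

11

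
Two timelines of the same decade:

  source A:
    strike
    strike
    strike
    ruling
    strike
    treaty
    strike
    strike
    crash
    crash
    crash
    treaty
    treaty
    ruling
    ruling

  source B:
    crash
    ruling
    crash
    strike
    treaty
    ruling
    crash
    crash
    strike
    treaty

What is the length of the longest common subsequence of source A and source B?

Taking ruling at source A[4]=source B[2], then strike at source A[5]=source B[4], then treaty at source A[6]=source B[5], then crash at source A[9]=source B[7], then crash at source A[10]=source B[8], then treaty at source A[13]=source B[10] gives a common subsequence of length 6. Since dp[15][10] = 6, nothing longer is possible.

6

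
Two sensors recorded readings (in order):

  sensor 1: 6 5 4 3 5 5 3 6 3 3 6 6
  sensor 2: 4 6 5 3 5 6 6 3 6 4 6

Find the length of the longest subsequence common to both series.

Match 6 [1,2], 5 [2,3], 3 [4,4], 5 [5,5], 6 [8,7], 3 [10,8], 6 [11,9], 6 [12,11] — 8 values in the same relative order in both, and the DP table's final entry dp[12][11] is also 8, so no common subsequence is longer.

8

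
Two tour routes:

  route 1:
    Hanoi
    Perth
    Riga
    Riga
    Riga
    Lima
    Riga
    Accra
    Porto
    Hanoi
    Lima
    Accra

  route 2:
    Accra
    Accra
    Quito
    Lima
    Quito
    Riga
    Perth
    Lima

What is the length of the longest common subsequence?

One common subsequence of length 3: Lima at route 1[6]=route 2[4], Riga at route 1[7]=route 2[6], Lima at route 1[11]=route 2[8]. dp[12][8] = 3 confirms this is the maximum.

3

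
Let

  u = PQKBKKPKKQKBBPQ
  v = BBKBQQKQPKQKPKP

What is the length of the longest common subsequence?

One common subsequence of length 8: K at u[3]=v[3], B at u[4]=v[4], K at u[5]=v[7], P at u[7]=v[9], K at u[8]=v[10], K at u[9]=v[12], K at u[11]=v[14], P at u[14]=v[15]. The LCS DP gives dp[15][15] = 8, so this is optimal.

8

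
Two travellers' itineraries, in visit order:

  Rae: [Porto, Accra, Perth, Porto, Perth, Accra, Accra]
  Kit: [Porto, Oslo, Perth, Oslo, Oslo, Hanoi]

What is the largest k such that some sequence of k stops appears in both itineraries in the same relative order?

One common subsequence of length 2: Porto [1,1], then Perth [3,3]. Since dp[7][6] = 2, nothing longer is possible.

2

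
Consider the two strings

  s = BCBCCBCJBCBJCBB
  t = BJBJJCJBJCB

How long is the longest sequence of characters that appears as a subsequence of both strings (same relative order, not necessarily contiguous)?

8

Pick B at s[1]=t[1]; then B at s[3]=t[3]; then C at s[7]=t[6]; then J at s[8]=t[7]; then B at s[11]=t[8]; then J at s[12]=t[9]; then C at s[13]=t[10]; then B at s[15]=t[11]; all 8 characters appear in both, in order. The LCS DP gives dp[15][11] = 8, so this is optimal.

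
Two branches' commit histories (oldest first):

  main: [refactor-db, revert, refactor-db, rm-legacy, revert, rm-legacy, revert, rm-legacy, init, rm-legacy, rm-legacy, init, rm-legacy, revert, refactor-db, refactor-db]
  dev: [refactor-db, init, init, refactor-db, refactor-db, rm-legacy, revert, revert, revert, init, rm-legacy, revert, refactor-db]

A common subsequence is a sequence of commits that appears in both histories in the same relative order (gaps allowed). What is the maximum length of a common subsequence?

9

Match refactor-db (main #1, dev #4) → refactor-db (main #3, dev #5) → rm-legacy (main #4, dev #6) → revert (main #5, dev #8) → revert (main #7, dev #9) → init (main #12, dev #10) → rm-legacy (main #13, dev #11) → revert (main #14, dev #12) → refactor-db (main #16, dev #13) — 9 commits in the same relative order in both. dp[16][13] = 9 confirms this is the maximum.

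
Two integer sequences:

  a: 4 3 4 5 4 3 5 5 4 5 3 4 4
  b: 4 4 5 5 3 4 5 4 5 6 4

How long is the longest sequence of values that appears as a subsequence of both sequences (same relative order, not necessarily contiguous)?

Let dp[i][j] be the LCS length of the first i values of a and the first j values of b. dp[i][j] = dp[i-1][j-1]+1 when the i-th and j-th values match, else max(dp[i-1][j], dp[i][j-1]).
    ·  4  4  5  5  3  4  5  4  5  6  4
 ·  0  0  0  0  0  0  0  0  0  0  0  0
 4  0  1  1  1  1  1  1  1  1  1  1  1
 3  0  1  1  1  1  2  2  2  2  2  2  2
 4  0  1  2  2  2  2  3  3  3  3  3  3
 5  0  1  2  3  3  3  3  4  4  4  4  4
 4  0  1  2  3  3  3  4  4  5  5  5  5
 3  0  1  2  3  3  4  4  4  5  5  5  5
 5  0  1  2  3  4  4  4  5  5  6  6  6
 5  0  1  2  3  4  4  4  5  5  6  6  6
 4  0  1  2  3  4  4  5  5  6  6  6  7
 5  0  1  2  3  4  4  5  6  6  7  7  7
 3  0  1  2  3  4  5  5  6  6  7  7  7
 4  0  1  2  3  4  5  6  6  7  7  7  8
 4  0  1  2  3  4  5  6  6  7  7  7  8
dp[13][11] = 8. One LCS (by backtracking along matches): 4, 4, 5, 4, 5, 4, 5, 4.

8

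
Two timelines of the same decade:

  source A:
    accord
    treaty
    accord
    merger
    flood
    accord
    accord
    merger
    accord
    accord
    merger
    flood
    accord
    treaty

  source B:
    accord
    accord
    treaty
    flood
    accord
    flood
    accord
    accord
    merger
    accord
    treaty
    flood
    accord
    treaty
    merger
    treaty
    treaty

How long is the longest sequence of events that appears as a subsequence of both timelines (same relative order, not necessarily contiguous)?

11

Match accord at source A[1]=source B[2] → treaty at source A[2]=source B[3] → accord at source A[3]=source B[5] → flood at source A[5]=source B[6] → accord at source A[6]=source B[7] → accord at source A[7]=source B[8] → merger at source A[8]=source B[9] → accord at source A[9]=source B[10] → accord at source A[10]=source B[13] → merger at source A[11]=source B[15] → treaty at source A[14]=source B[17] — 11 events in the same relative order in both. Since dp[14][17] = 11, nothing longer is possible.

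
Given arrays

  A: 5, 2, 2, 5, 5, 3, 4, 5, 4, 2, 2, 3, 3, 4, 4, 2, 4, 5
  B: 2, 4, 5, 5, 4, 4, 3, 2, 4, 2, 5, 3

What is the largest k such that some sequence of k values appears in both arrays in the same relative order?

9

One common subsequence of length 9: 2 [2,1], 5 [4,3], 5 [5,4], 4 [7,5], 4 [9,6], 2 [11,8], 4 [15,9], 2 [16,10], 5 [18,11]. The LCS DP gives dp[18][12] = 9, so this is optimal.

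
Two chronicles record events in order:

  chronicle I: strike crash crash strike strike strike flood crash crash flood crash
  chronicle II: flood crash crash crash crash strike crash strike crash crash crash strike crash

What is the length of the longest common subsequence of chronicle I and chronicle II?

7

Taking crash [2,4]; then crash [3,5]; then strike [4,6]; then strike [5,8]; then crash [8,10]; then crash [9,11]; then crash [11,13] gives a common subsequence of length 7. Since dp[11][13] = 7, nothing longer is possible.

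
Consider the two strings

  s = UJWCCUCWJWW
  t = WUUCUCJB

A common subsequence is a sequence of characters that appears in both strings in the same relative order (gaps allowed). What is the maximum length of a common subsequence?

Match U at s[1]=t[3]; then C at s[5]=t[4]; then U at s[6]=t[5]; then C at s[7]=t[6]; then J at s[9]=t[7] — 5 characters in the same relative order in both. The LCS DP gives dp[11][8] = 5, so this is optimal.

5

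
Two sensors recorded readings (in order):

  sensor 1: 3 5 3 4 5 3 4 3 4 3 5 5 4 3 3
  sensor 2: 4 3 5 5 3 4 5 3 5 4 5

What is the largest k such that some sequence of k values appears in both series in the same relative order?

Match 3 [1,2] → 5 [2,4] → 3 [3,5] → 4 [4,6] → 5 [5,7] → 3 [6,8] → 4 [9,10] → 5 [12,11] — 8 values in the same relative order in both. The LCS DP gives dp[15][11] = 8, so this is optimal.

8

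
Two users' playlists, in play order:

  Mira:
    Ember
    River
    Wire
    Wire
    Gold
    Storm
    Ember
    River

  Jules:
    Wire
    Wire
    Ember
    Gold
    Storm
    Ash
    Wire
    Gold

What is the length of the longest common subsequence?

4

Taking Wire (Mira #3, Jules #1); then Wire (Mira #4, Jules #2); then Gold (Mira #5, Jules #4); then Storm (Mira #6, Jules #5) gives a common subsequence of length 4, and the DP table's final entry dp[8][8] is also 4, so no common subsequence is longer.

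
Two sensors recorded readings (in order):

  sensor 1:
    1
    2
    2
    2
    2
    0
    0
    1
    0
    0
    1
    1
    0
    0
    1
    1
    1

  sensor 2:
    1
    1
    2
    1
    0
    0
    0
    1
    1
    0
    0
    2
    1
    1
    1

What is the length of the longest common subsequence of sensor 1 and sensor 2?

12

Pick 1 at sensor 1[1]=sensor 2[2]; then 2 at sensor 1[2]=sensor 2[3]; then 0 at sensor 1[7]=sensor 2[5]; then 0 at sensor 1[9]=sensor 2[6]; then 0 at sensor 1[10]=sensor 2[7]; then 1 at sensor 1[11]=sensor 2[8]; then 1 at sensor 1[12]=sensor 2[9]; then 0 at sensor 1[13]=sensor 2[10]; then 0 at sensor 1[14]=sensor 2[11]; then 1 at sensor 1[15]=sensor 2[13]; then 1 at sensor 1[16]=sensor 2[14]; then 1 at sensor 1[17]=sensor 2[15]; all 12 values appear in both, in order. Since dp[17][15] = 12, nothing longer is possible.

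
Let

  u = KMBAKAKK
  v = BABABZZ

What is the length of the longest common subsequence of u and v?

One common subsequence of length 3: B [3,1]; then A [4,2]; then A [6,4]. Since dp[8][7] = 3, nothing longer is possible.

3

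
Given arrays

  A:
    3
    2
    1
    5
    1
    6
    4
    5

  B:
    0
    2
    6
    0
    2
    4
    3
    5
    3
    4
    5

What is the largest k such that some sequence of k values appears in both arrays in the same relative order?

Match 3 at A[1]=B[7], then 5 at A[4]=B[8], then 4 at A[7]=B[10], then 5 at A[8]=B[11] — 4 values in the same relative order in both. The LCS DP gives dp[8][11] = 4, so this is optimal.

4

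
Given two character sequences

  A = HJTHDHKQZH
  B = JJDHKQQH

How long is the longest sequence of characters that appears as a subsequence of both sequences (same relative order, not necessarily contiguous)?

6

One common subsequence of length 6: J [2,2], then D [5,3], then H [6,4], then K [7,5], then Q [8,7], then H [10,8], and the DP table's final entry dp[10][8] is also 6, so no common subsequence is longer.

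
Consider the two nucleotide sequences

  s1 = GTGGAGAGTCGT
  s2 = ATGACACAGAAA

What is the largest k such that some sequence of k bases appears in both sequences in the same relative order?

Pick T (s1 #2, s2 #2) → G (s1 #4, s2 #3) → A (s1 #5, s2 #4) → A (s1 #7, s2 #6) → C (s1 #10, s2 #7) → G (s1 #11, s2 #9); all 6 bases appear in both, in order. dp[12][12] = 6 confirms this is the maximum.

6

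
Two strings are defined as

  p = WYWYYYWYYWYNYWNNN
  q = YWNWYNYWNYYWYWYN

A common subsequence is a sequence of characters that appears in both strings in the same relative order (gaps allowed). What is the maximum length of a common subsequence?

Taking W (p #1, q #2) → W (p #3, q #4) → Y (p #4, q #5) → Y (p #6, q #7) → W (p #7, q #8) → Y (p #8, q #10) → Y (p #9, q #11) → W (p #10, q #12) → Y (p #11, q #13) → Y (p #13, q #15) → N (p #17, q #16) gives a common subsequence of length 11. Since dp[17][16] = 11, nothing longer is possible.

11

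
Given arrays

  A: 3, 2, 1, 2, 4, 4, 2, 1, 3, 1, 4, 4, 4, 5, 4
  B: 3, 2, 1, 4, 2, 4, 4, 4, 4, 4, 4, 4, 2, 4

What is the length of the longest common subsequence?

One common subsequence of length 10: 3 at A[1]=B[1] → 2 at A[2]=B[2] → 1 at A[3]=B[3] → 2 at A[4]=B[5] → 4 at A[5]=B[8] → 4 at A[6]=B[9] → 4 at A[11]=B[10] → 4 at A[12]=B[11] → 4 at A[13]=B[12] → 4 at A[15]=B[14], and the DP table's final entry dp[15][14] is also 10, so no common subsequence is longer.

10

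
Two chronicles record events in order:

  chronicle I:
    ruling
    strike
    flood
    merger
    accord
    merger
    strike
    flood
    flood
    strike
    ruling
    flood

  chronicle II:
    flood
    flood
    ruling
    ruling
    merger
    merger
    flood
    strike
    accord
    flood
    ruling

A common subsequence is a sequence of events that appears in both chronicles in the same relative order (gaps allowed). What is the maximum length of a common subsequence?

6

Taking ruling (chronicle I #1, chronicle II #4); then merger (chronicle I #4, chronicle II #5); then merger (chronicle I #6, chronicle II #6); then strike (chronicle I #7, chronicle II #8); then flood (chronicle I #9, chronicle II #10); then ruling (chronicle I #11, chronicle II #11) gives a common subsequence of length 6, and the DP table's final entry dp[12][11] is also 6, so no common subsequence is longer.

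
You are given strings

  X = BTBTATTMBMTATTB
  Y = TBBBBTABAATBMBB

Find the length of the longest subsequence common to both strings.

8

Match B (X #1, Y #5); then T (X #2, Y #6); then B (X #3, Y #8); then A (X #5, Y #10); then T (X #6, Y #11); then M (X #8, Y #13); then B (X #9, Y #14); then B (X #15, Y #15) — 8 characters in the same relative order in both. dp[15][15] = 8 confirms this is the maximum.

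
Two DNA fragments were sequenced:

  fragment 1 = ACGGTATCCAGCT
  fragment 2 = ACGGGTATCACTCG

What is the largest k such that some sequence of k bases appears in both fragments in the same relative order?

One common subsequence of length 11: A (fragment 1 #1, fragment 2 #1), then C (fragment 1 #2, fragment 2 #2), then G (fragment 1 #3, fragment 2 #4), then G (fragment 1 #4, fragment 2 #5), then T (fragment 1 #5, fragment 2 #6), then A (fragment 1 #6, fragment 2 #7), then T (fragment 1 #7, fragment 2 #8), then C (fragment 1 #9, fragment 2 #9), then A (fragment 1 #10, fragment 2 #10), then C (fragment 1 #12, fragment 2 #11), then T (fragment 1 #13, fragment 2 #12). The LCS DP gives dp[13][14] = 11, so this is optimal.

11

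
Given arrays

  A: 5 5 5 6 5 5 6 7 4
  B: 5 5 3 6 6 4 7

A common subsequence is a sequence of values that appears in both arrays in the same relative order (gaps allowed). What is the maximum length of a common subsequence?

Let dp[i][j] be the LCS length of the first i values of A and the first j values of B. dp[i][j] = dp[i-1][j-1]+1 when the i-th and j-th values match, else max(dp[i-1][j], dp[i][j-1]).
    ·  5  5  3  6  6  4  7
 ·  0  0  0  0  0  0  0  0
 5  0  1  1  1  1  1  1  1
 5  0  1  2  2  2  2  2  2
 5  0  1  2  2  2  2  2  2
 6  0  1  2  2  3  3  3  3
 5  0  1  2  2  3  3  3  3
 5  0  1  2  2  3  3  3  3
 6  0  1  2  2  3  4  4  4
 7  0  1  2  2  3  4  4  5
 4  0  1  2  2  3  4  5  5
dp[9][7] = 5. One LCS (by backtracking along matches): 5, 5, 6, 6, 7.

5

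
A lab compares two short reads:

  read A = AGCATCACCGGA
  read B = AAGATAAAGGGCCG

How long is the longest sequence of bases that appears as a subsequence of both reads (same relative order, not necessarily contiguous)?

Match A (read A #1, read B #2); then G (read A #2, read B #3); then A (read A #4, read B #4); then T (read A #5, read B #5); then A (read A #7, read B #8); then C (read A #8, read B #12); then C (read A #9, read B #13); then G (read A #11, read B #14) — 8 bases in the same relative order in both. The LCS DP gives dp[12][14] = 8, so this is optimal.

8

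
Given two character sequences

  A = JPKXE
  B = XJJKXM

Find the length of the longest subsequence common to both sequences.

3

Let dp[i][j] be the LCS length of the first i characters of A and the first j characters of B. dp[i][j] = dp[i-1][j-1]+1 when the i-th and j-th characters match, else max(dp[i-1][j], dp[i][j-1]).
    ·  X  J  J  K  X  M
 ·  0  0  0  0  0  0  0
 J  0  0  1  1  1  1  1
 P  0  0  1  1  1  1  1
 K  0  0  1  1  2  2  2
 X  0  1  1  1  2  3  3
 E  0  1  1  1  2  3  3
dp[5][6] = 3. One LCS (by backtracking along matches): JKX.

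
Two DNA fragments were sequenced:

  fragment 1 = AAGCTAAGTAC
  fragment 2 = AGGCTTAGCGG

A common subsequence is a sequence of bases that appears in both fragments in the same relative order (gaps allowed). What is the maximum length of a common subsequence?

7

Match A at fragment 1[1]=fragment 2[1], G at fragment 1[3]=fragment 2[3], C at fragment 1[4]=fragment 2[4], T at fragment 1[5]=fragment 2[6], A at fragment 1[7]=fragment 2[7], G at fragment 1[8]=fragment 2[8], C at fragment 1[11]=fragment 2[9] — 7 bases in the same relative order in both, and the DP table's final entry dp[11][11] is also 7, so no common subsequence is longer.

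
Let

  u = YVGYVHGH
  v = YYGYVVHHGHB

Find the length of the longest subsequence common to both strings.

7

Pick Y at u[1]=v[2] → G at u[3]=v[3] → Y at u[4]=v[4] → V at u[5]=v[6] → H at u[6]=v[8] → G at u[7]=v[9] → H at u[8]=v[10]; all 7 characters appear in both, in order. dp[8][11] = 7 confirms this is the maximum.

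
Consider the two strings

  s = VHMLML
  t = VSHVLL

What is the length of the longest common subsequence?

4

Match V [1,1]; then H [2,3]; then L [4,5]; then L [6,6] — 4 characters in the same relative order in both. Since dp[6][6] = 4, nothing longer is possible.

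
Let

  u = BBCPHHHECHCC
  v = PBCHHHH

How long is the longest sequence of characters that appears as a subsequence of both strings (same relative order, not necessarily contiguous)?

6

Pick B (u #2, v #2), C (u #3, v #3), H (u #5, v #4), H (u #6, v #5), H (u #7, v #6), H (u #10, v #7); all 6 characters appear in both, in order. Since dp[12][7] = 6, nothing longer is possible.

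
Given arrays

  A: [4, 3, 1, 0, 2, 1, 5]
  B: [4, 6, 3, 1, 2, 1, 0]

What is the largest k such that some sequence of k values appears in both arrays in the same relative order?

Pick 4 [1,1]; then 3 [2,3]; then 1 [3,4]; then 2 [5,5]; then 1 [6,6]; all 5 values appear in both, in order, and the DP table's final entry dp[7][7] is also 5, so no common subsequence is longer.

5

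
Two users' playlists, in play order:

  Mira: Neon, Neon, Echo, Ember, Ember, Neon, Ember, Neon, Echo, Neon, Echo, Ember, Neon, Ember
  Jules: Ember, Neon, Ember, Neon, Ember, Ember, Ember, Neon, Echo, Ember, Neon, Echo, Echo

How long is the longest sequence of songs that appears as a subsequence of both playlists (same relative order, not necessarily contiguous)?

Taking Neon (Mira #1, Jules #2) → Neon (Mira #2, Jules #4) → Ember (Mira #4, Jules #6) → Ember (Mira #5, Jules #7) → Neon (Mira #6, Jules #8) → Ember (Mira #7, Jules #10) → Neon (Mira #8, Jules #11) → Echo (Mira #9, Jules #12) → Echo (Mira #11, Jules #13) gives a common subsequence of length 9, and the DP table's final entry dp[14][13] is also 9, so no common subsequence is longer.

9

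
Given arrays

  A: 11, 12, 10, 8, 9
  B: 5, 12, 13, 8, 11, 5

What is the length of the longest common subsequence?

Pick 12 [2,2]; then 8 [4,4]; all 2 values appear in both, in order. dp[5][6] = 2 confirms this is the maximum.

2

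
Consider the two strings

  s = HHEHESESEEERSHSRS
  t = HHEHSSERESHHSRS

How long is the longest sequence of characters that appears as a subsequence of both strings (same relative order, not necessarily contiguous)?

13

One common subsequence of length 13: H (s #1, t #1), H (s #2, t #2), E (s #3, t #3), H (s #4, t #4), S (s #6, t #5), S (s #8, t #6), E (s #9, t #7), E (s #11, t #9), S (s #13, t #10), H (s #14, t #12), S (s #15, t #13), R (s #16, t #14), S (s #17, t #15). dp[17][15] = 13 confirms this is the maximum.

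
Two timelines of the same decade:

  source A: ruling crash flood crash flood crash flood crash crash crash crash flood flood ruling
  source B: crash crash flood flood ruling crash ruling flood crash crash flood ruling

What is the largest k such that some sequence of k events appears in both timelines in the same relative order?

Taking crash [2,2] → flood [3,3] → flood [5,4] → crash [6,6] → flood [7,8] → crash [10,9] → crash [11,10] → flood [13,11] → ruling [14,12] gives a common subsequence of length 9. Since dp[14][12] = 9, nothing longer is possible.

9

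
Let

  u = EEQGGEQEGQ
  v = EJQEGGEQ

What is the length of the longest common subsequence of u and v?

Taking E [1,1], then E [2,4], then G [4,5], then G [5,6], then E [8,7], then Q [10,8] gives a common subsequence of length 6. The LCS DP gives dp[10][8] = 6, so this is optimal.

6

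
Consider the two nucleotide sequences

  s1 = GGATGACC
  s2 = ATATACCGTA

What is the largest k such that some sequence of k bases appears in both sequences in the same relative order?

5

Let dp[i][j] be the LCS length of the first i bases of s1 and the first j bases of s2. dp[i][j] = dp[i-1][j-1]+1 when the i-th and j-th bases match, else max(dp[i-1][j], dp[i][j-1]).
    ·  A  T  A  T  A  C  C  G  T  A
 ·  0  0  0  0  0  0  0  0  0  0  0
 G  0  0  0  0  0  0  0  0  1  1  1
 G  0  0  0  0  0  0  0  0  1  1  1
 A  0  1  1  1  1  1  1  1  1  1  2
 T  0  1  2  2  2  2  2  2  2  2  2
 G  0  1  2  2  2  2  2  2  3  3  3
 A  0  1  2  3  3  3  3  3  3  3  4
 C  0  1  2  3  3  3  4  4  4  4  4
 C  0  1  2  3  3  3  4  5  5  5  5
dp[8][10] = 5. One LCS (by backtracking along matches): ATACC.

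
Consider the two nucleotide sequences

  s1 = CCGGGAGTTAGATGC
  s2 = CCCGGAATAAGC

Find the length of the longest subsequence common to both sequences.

10

Match C (s1 #1, s2 #2), then C (s1 #2, s2 #3), then G (s1 #3, s2 #4), then G (s1 #4, s2 #5), then A (s1 #6, s2 #7), then T (s1 #9, s2 #8), then A (s1 #10, s2 #9), then A (s1 #12, s2 #10), then G (s1 #14, s2 #11), then C (s1 #15, s2 #12) — 10 bases in the same relative order in both. Since dp[15][12] = 10, nothing longer is possible.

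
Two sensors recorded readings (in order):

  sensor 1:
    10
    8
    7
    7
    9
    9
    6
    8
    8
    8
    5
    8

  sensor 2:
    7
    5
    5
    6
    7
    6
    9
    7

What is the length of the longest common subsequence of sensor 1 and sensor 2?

3

Let dp[i][j] be the LCS length of the first i values of sensor 1 and the first j values of sensor 2. dp[i][j] = dp[i-1][j-1]+1 when the i-th and j-th values match, else max(dp[i-1][j], dp[i][j-1]).
    ·  7  5  5  6  7  6  9  7
 ·  0  0  0  0  0  0  0  0  0
10  0  0  0  0  0  0  0  0  0
 8  0  0  0  0  0  0  0  0  0
 7  0  1  1  1  1  1  1  1  1
 7  0  1  1  1  1  2  2  2  2
 9  0  1  1  1  1  2  2  3  3
 9  0  1  1  1  1  2  2  3  3
 6  0  1  1  1  2  2  3  3  3
 8  0  1  1  1  2  2  3  3  3
 8  0  1  1  1  2  2  3  3  3
 8  0  1  1  1  2  2  3  3  3
 5  0  1  2  2  2  2  3  3  3
 8  0  1  2  2  2  2  3  3  3
dp[12][8] = 3. One LCS (by backtracking along matches): 7, 7, 9.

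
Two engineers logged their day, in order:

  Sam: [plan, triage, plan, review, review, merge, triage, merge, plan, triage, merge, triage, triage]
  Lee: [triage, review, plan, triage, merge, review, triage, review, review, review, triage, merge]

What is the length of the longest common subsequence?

Pick triage [2,1], then review [5,2], then plan [9,3], then triage [10,4], then merge [11,5], then triage [12,7], then triage [13,11]; all 7 tasks appear in both, in order. Since dp[13][12] = 7, nothing longer is possible.

7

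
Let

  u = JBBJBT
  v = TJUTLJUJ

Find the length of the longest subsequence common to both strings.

Let dp[i][j] be the LCS length of the first i characters of u and the first j characters of v. dp[i][j] = dp[i-1][j-1]+1 when the i-th and j-th characters match, else max(dp[i-1][j], dp[i][j-1]).
    ·  T  J  U  T  L  J  U  J
 ·  0  0  0  0  0  0  0  0  0
 J  0  0  1  1  1  1  1  1  1
 B  0  0  1  1  1  1  1  1  1
 B  0  0  1  1  1  1  1  1  1
 J  0  0  1  1  1  1  2  2  2
 B  0  0  1  1  1  1  2  2  2
 T  0  1  1  1  2  2  2  2  2
dp[6][8] = 2. One LCS (by backtracking along matches): JJ.

2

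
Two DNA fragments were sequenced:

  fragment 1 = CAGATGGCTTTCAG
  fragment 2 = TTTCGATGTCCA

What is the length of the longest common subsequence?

8

Taking C at fragment 1[1]=fragment 2[4], G at fragment 1[3]=fragment 2[5], A at fragment 1[4]=fragment 2[6], T at fragment 1[5]=fragment 2[7], G at fragment 1[6]=fragment 2[8], C at fragment 1[8]=fragment 2[10], C at fragment 1[12]=fragment 2[11], A at fragment 1[13]=fragment 2[12] gives a common subsequence of length 8. Since dp[14][12] = 8, nothing longer is possible.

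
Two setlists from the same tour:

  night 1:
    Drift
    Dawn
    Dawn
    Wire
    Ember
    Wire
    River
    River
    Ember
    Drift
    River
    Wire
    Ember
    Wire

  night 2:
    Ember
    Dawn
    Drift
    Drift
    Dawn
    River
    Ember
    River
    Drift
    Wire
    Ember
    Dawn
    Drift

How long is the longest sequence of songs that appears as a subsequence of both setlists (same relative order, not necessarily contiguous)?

7

One common subsequence of length 7: Drift [1,4]; then Dawn [2,5]; then Ember [5,7]; then River [8,8]; then Drift [10,9]; then Wire [12,10]; then Ember [13,11]. dp[14][13] = 7 confirms this is the maximum.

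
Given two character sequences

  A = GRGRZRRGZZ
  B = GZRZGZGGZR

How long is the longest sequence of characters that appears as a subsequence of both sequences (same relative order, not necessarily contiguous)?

One common subsequence of length 6: G at A[1]=B[1] → R at A[2]=B[3] → G at A[3]=B[5] → Z at A[5]=B[6] → G at A[8]=B[8] → Z at A[9]=B[9]. Since dp[10][10] = 6, nothing longer is possible.

6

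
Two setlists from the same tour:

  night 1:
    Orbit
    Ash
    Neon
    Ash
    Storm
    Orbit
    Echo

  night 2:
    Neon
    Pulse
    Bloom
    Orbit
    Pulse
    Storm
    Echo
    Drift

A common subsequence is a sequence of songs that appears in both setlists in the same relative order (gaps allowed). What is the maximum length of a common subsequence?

3

Taking Orbit (night 1 #1, night 2 #4) → Storm (night 1 #5, night 2 #6) → Echo (night 1 #7, night 2 #7) gives a common subsequence of length 3. Since dp[7][8] = 3, nothing longer is possible.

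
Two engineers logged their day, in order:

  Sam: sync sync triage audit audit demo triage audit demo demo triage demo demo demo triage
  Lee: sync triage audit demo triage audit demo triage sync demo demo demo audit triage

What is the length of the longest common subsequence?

12

Pick sync [2,1]; then triage [3,2]; then audit [5,3]; then demo [6,4]; then triage [7,5]; then audit [8,6]; then demo [10,7]; then triage [11,8]; then demo [12,10]; then demo [13,11]; then demo [14,12]; then triage [15,14]; all 12 tasks appear in both, in order. The LCS DP gives dp[15][14] = 12, so this is optimal.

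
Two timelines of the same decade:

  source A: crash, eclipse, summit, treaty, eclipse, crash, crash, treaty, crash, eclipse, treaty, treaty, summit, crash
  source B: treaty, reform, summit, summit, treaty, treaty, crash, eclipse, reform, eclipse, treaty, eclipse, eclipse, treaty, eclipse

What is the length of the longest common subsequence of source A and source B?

7

Match summit [3,4], treaty [4,5], treaty [8,6], crash [9,7], eclipse [10,10], treaty [11,11], treaty [12,14] — 7 events in the same relative order in both, and the DP table's final entry dp[14][15] is also 7, so no common subsequence is longer.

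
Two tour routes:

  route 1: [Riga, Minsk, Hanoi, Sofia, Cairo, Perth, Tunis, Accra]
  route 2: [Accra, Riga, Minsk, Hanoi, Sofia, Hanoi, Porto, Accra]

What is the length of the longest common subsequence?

5

One common subsequence of length 5: Riga (route 1 #1, route 2 #2), Minsk (route 1 #2, route 2 #3), Hanoi (route 1 #3, route 2 #4), Sofia (route 1 #4, route 2 #5), Accra (route 1 #8, route 2 #8). dp[8][8] = 5 confirms this is the maximum.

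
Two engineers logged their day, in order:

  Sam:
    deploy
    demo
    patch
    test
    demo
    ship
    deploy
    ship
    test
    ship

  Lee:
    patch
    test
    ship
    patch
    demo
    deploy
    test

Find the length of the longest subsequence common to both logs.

5

Match patch at Sam[3]=Lee[1], then test at Sam[4]=Lee[2], then demo at Sam[5]=Lee[5], then deploy at Sam[7]=Lee[6], then test at Sam[9]=Lee[7] — 5 tasks in the same relative order in both. Since dp[10][7] = 5, nothing longer is possible.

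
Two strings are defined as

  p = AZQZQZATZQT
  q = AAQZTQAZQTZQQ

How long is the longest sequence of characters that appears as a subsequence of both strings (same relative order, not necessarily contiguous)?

8

Pick A [1,2], Z [2,4], Q [3,6], Z [4,8], Q [5,9], T [8,10], Z [9,11], Q [10,13]; all 8 characters appear in both, in order. The LCS DP gives dp[11][13] = 8, so this is optimal.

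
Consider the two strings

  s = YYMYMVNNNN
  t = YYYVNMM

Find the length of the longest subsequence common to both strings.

Match Y at s[1]=t[1], then Y at s[2]=t[2], then Y at s[4]=t[3], then V at s[6]=t[4], then N at s[7]=t[5] — 5 characters in the same relative order in both. The LCS DP gives dp[10][7] = 5, so this is optimal.

5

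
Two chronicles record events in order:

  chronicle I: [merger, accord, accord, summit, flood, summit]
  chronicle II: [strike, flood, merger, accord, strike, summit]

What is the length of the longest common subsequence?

Pick merger [1,3] → accord [2,4] → summit [6,6]; all 3 events appear in both, in order. The LCS DP gives dp[6][6] = 3, so this is optimal.

3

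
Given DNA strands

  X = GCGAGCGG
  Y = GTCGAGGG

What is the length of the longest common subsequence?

One common subsequence of length 7: G (X #1, Y #1), C (X #2, Y #3), G (X #3, Y #4), A (X #4, Y #5), G (X #5, Y #6), G (X #7, Y #7), G (X #8, Y #8), and the DP table's final entry dp[8][8] is also 7, so no common subsequence is longer.

7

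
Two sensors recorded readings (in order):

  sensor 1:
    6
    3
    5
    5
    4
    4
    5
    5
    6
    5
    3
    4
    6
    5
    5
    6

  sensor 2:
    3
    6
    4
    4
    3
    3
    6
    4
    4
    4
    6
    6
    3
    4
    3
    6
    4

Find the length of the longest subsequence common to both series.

One common subsequence of length 8: 6 (sensor 1 #1, sensor 2 #2), 3 (sensor 1 #2, sensor 2 #6), 4 (sensor 1 #5, sensor 2 #9), 4 (sensor 1 #6, sensor 2 #10), 6 (sensor 1 #9, sensor 2 #12), 3 (sensor 1 #11, sensor 2 #13), 4 (sensor 1 #12, sensor 2 #14), 6 (sensor 1 #13, sensor 2 #16). Since dp[16][17] = 8, nothing longer is possible.

8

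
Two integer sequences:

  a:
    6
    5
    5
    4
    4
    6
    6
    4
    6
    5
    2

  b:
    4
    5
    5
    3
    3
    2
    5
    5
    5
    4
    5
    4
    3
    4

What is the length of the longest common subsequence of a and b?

5

Match 5 at a[2]=b[8], 5 at a[3]=b[9], 4 at a[4]=b[10], 4 at a[5]=b[12], 4 at a[8]=b[14] — 5 values in the same relative order in both. Since dp[11][14] = 5, nothing longer is possible.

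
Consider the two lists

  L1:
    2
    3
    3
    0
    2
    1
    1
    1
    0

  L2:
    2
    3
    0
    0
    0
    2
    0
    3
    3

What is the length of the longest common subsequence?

Taking 2 [1,1], 3 [2,2], 0 [4,5], 2 [5,6], 0 [9,7] gives a common subsequence of length 5. Since dp[9][9] = 5, nothing longer is possible.

5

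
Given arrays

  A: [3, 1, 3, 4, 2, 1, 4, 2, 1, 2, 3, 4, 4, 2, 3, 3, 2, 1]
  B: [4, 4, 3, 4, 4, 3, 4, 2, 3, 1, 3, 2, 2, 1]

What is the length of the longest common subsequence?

10

Taking 3 (A #3, B #3); then 4 (A #4, B #4); then 4 (A #7, B #5); then 3 (A #11, B #6); then 4 (A #13, B #7); then 2 (A #14, B #8); then 3 (A #15, B #9); then 3 (A #16, B #11); then 2 (A #17, B #13); then 1 (A #18, B #14) gives a common subsequence of length 10, and the DP table's final entry dp[18][14] is also 10, so no common subsequence is longer.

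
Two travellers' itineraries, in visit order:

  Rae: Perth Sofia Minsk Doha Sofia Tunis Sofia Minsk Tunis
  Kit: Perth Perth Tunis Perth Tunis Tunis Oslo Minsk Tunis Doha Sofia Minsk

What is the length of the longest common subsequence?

5

Match Perth [1,4]; then Minsk [3,8]; then Doha [4,10]; then Sofia [7,11]; then Minsk [8,12] — 5 stops in the same relative order in both. dp[9][12] = 5 confirms this is the maximum.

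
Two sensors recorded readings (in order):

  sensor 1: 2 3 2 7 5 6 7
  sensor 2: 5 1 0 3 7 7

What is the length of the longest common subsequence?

Match 3 [2,4], then 7 [4,5], then 7 [7,6] — 3 values in the same relative order in both. The LCS DP gives dp[7][6] = 3, so this is optimal.

3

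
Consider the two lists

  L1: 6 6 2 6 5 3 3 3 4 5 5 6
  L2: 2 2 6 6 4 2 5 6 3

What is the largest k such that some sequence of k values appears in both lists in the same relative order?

Match 6 [1,3], then 6 [2,4], then 2 [3,6], then 6 [4,8], then 3 [8,9] — 5 values in the same relative order in both. Since dp[12][9] = 5, nothing longer is possible.

5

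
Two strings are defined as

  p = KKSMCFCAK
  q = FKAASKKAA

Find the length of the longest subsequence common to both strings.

Let dp[i][j] be the LCS length of the first i characters of p and the first j characters of q. dp[i][j] = dp[i-1][j-1]+1 when the i-th and j-th characters match, else max(dp[i-1][j], dp[i][j-1]).
    ·  F  K  A  A  S  K  K  A  A
 ·  0  0  0  0  0  0  0  0  0  0
 K  0  0  1  1  1  1  1  1  1  1
 K  0  0  1  1  1  1  2  2  2  2
 S  0  0  1  1  1  2  2  2  2  2
 M  0  0  1  1  1  2  2  2  2  2
 C  0  0  1  1  1  2  2  2  2  2
 F  0  1  1  1  1  2  2  2  2  2
 C  0  1  1  1  1  2  2  2  2  2
 A  0  1  1  2  2  2  2  2  3  3
 K  0  1  2  2  2  2  3  3  3  3
dp[9][9] = 3. One LCS (by backtracking along matches): KKA.

3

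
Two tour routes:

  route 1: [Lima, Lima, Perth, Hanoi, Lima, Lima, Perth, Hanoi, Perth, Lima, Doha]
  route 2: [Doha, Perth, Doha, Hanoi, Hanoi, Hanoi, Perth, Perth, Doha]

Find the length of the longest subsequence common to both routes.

Taking Perth [3,2] → Hanoi [4,6] → Perth [7,7] → Perth [9,8] → Doha [11,9] gives a common subsequence of length 5, and the DP table's final entry dp[11][9] is also 5, so no common subsequence is longer.

5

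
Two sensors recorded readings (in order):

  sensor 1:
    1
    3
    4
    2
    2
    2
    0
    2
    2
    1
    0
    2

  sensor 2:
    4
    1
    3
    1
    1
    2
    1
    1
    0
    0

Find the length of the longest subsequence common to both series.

5

Let dp[i][j] be the LCS length of the first i values of sensor 1 and the first j values of sensor 2. dp[i][j] = dp[i-1][j-1]+1 when the i-th and j-th values match, else max(dp[i-1][j], dp[i][j-1]).
    ·  4  1  3  1  1  2  1  1  0  0
 ·  0  0  0  0  0  0  0  0  0  0  0
 1  0  0  1  1  1  1  1  1  1  1  1
 3  0  0  1  2  2  2  2  2  2  2  2
 4  0  1  1  2  2  2  2  2  2  2  2
 2  0  1  1  2  2  2  3  3  3  3  3
 2  0  1  1  2  2  2  3  3  3  3  3
 2  0  1  1  2  2  2  3  3  3  3  3
 0  0  1  1  2  2  2  3  3  3  4  4
 2  0  1  1  2  2  2  3  3  3  4  4
 2  0  1  1  2  2  2  3  3  3  4  4
 1  0  1  2  2  3  3  3  4  4  4  4
 0  0  1  2  2  3  3  3  4  4  5  5
 2  0  1  2  2  3  3  4  4  4  5  5
dp[12][10] = 5. One LCS (by backtracking along matches): 1, 3, 2, 0, 0.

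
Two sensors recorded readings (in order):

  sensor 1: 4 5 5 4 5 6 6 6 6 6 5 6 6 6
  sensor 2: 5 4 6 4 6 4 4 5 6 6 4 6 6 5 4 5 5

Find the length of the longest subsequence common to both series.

One common subsequence of length 8: 4 at sensor 1[1]=sensor 2[6], then 4 at sensor 1[4]=sensor 2[7], then 5 at sensor 1[5]=sensor 2[8], then 6 at sensor 1[6]=sensor 2[9], then 6 at sensor 1[7]=sensor 2[10], then 6 at sensor 1[8]=sensor 2[12], then 6 at sensor 1[9]=sensor 2[13], then 5 at sensor 1[11]=sensor 2[17], and the DP table's final entry dp[14][17] is also 8, so no common subsequence is longer.

8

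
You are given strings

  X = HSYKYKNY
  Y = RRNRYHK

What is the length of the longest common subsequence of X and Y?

2

Taking H at X[1]=Y[6], then K at X[6]=Y[7] gives a common subsequence of length 2. The LCS DP gives dp[8][7] = 2, so this is optimal.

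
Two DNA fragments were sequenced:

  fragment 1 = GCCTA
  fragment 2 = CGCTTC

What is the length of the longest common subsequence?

3

Let dp[i][j] be the LCS length of the first i bases of fragment 1 and the first j bases of fragment 2. dp[i][j] = dp[i-1][j-1]+1 when the i-th and j-th bases match, else max(dp[i-1][j], dp[i][j-1]).
    ·  C  G  C  T  T  C
 ·  0  0  0  0  0  0  0
 G  0  0  1  1  1  1  1
 C  0  1  1  2  2  2  2
 C  0  1  1  2  2  2  3
 T  0  1  1  2  3  3  3
 A  0  1  1  2  3  3  3
dp[5][6] = 3. One LCS (by backtracking along matches): GCC.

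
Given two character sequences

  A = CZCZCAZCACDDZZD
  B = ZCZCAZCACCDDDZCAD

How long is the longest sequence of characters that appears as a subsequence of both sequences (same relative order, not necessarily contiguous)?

One common subsequence of length 13: Z [2,1]; then C [3,2]; then Z [4,3]; then C [5,4]; then A [6,5]; then Z [7,6]; then C [8,7]; then A [9,8]; then C [10,10]; then D [11,12]; then D [12,13]; then Z [13,14]; then D [15,17], and the DP table's final entry dp[15][17] is also 13, so no common subsequence is longer.

13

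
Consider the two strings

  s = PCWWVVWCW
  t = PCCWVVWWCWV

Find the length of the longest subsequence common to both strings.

8

Match P [1,1] → C [2,3] → W [4,4] → V [5,5] → V [6,6] → W [7,8] → C [8,9] → W [9,10] — 8 characters in the same relative order in both. The LCS DP gives dp[9][11] = 8, so this is optimal.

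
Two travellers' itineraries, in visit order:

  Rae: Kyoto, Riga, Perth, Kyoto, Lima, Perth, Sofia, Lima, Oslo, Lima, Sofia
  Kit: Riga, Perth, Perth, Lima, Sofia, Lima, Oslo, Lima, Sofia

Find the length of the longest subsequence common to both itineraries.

8

Pick Riga at Rae[2]=Kit[1], Perth at Rae[3]=Kit[3], Lima at Rae[5]=Kit[4], Sofia at Rae[7]=Kit[5], Lima at Rae[8]=Kit[6], Oslo at Rae[9]=Kit[7], Lima at Rae[10]=Kit[8], Sofia at Rae[11]=Kit[9]; all 8 stops appear in both, in order. dp[11][9] = 8 confirms this is the maximum.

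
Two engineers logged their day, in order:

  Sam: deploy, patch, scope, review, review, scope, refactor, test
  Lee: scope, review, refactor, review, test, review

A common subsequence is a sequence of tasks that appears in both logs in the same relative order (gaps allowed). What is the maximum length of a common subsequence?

4

Pick scope (Sam #3, Lee #1), review (Sam #4, Lee #2), review (Sam #5, Lee #4), test (Sam #8, Lee #5); all 4 tasks appear in both, in order. The LCS DP gives dp[8][6] = 4, so this is optimal.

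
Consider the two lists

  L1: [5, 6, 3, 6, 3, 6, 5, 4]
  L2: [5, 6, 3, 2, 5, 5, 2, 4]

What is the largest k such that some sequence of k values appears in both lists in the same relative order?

5

Let dp[i][j] be the LCS length of the first i values of L1 and the first j values of L2. dp[i][j] = dp[i-1][j-1]+1 when the i-th and j-th values match, else max(dp[i-1][j], dp[i][j-1]).
    ·  5  6  3  2  5  5  2  4
 ·  0  0  0  0  0  0  0  0  0
 5  0  1  1  1  1  1  1  1  1
 6  0  1  2  2  2  2  2  2  2
 3  0  1  2  3  3  3  3  3  3
 6  0  1  2  3  3  3  3  3  3
 3  0  1  2  3  3  3  3  3  3
 6  0  1  2  3  3  3  3  3  3
 5  0  1  2  3  3  4  4  4  4
 4  0  1  2  3  3  4  4  4  5
dp[8][8] = 5. One LCS (by backtracking along matches): 5, 6, 3, 5, 4.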